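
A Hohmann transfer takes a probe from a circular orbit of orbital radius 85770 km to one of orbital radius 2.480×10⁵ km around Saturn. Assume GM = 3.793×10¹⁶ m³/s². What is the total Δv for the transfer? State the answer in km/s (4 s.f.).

r₁ = 85770 km = 8.577×10⁷ m.
r₂ = 2.480×10⁵ km = 2.480×10⁸ m.
Transfer ellipse a_t = (r₁ + r₂)/2 = 1.669×10⁸ m.
At r₁: circular v_c1 = √(μ/r₁) = 21030 m/s; transfer-perikrone v_p = √[μ(2/r₁ − 1/a_t)] = 25640 m/s.
Δv₁ = v_p − v_c1 = 4606 m/s.
At r₂: circular v_c2 = √(μ/r₂) = 12370 m/s; transfer-apokrone v_a = √[μ(2/r₂ − 1/a_t)] = 8866 m/s.
Δv₂ = v_c2 − v_a = 3501 m/s.
Total Δv = Δv₁ + Δv₂ = 8107 m/s = 8.107 km/s.

Δv_total ≈ 8.107 km/s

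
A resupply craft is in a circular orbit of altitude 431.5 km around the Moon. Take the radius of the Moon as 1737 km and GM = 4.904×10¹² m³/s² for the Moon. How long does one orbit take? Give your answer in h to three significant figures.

T ≈ 2.52 h

r = 1737 + 431.5 = 2168.5 km = 2.1685×10⁶ m.
Kepler's third law: T = 2π√(r³/μ) = 2π√((2.168×10⁶)³ / 4.904×10¹²).
r³/μ = 2.079×10⁶ s², so T = 2π × 1.442×10³ = 9.060×10³ s.
Converting: 9.060×10³ s ÷ 3600 = 2.517 h.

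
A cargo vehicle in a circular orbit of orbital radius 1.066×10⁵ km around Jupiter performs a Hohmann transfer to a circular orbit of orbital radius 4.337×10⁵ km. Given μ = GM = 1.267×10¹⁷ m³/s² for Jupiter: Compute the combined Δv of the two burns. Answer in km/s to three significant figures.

r₁ = 1.066×10⁵ km = 1.066×10⁸ m.
r₂ = 4.337×10⁵ km = 4.337×10⁸ m.
Transfer ellipse a_t = (r₁ + r₂)/2 = 2.702×10⁸ m.
At r₁: circular v_c1 = √(μ/r₁) = 34480 m/s; transfer-perijove v_p = √[μ(2/r₁ − 1/a_t)] = 43680 m/s.
Δv₁ = v_p − v_c1 = 9207 m/s.
At r₂: circular v_c2 = √(μ/r₂) = 17090 m/s; transfer-apojove v_a = √[μ(2/r₂ − 1/a_t)] = 10740 m/s.
Δv₂ = v_c2 − v_a = 6355 m/s.
Total Δv = Δv₁ + Δv₂ = 15560 m/s = 15.56 km/s.

Δv_total ≈ 15.6 km/s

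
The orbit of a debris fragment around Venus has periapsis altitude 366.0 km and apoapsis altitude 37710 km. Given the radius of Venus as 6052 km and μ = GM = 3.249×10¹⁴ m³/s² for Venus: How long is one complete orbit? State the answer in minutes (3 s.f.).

T ≈ 730 minutes

r_p = 6052 + 366.0 = 6418.0 km = 6.4180×10⁶ m.
r_a = 6052 + 37710 = 43762 km = 4.3762×10⁷ m.
Semi-major axis a = (r_p + r_a)/2 = (6418.0 + 43762)/2 = 25090 km = 2.509×10⁷ m.
By Kepler's third law T = 2π√(a³/μ) = 2π × 6.972×10³ = 4.381×10⁴ s.
= 730.1 minutes.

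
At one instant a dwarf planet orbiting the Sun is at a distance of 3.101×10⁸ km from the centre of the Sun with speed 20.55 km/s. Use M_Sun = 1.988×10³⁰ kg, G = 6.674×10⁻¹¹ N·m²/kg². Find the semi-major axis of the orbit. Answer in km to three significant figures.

a ≈ 3.06×10⁸ km

μ = GM = 6.674×10⁻¹¹ × 1.988×10³⁰ = 1.327×10²⁰ m³/s².
r = 3.101×10¹¹ m.
Specific orbital energy ε = v²/2 − μ/r = (20550)²/2 − 1.327×10²⁰/3.101×10¹¹ = -2.167×10⁸ J/kg.
Since ε = −μ/(2a), a = −μ/(2ε) = 3.061×10¹¹ m = 3.0612×10⁸ km.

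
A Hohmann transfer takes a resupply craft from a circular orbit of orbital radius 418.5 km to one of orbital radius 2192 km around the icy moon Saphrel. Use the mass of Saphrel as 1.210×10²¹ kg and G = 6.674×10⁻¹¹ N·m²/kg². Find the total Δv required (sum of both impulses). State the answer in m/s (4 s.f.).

μ = GM = 6.674×10⁻¹¹ × 1.210×10²¹ = 8.076×10¹⁰ m³/s².
r₁ = 418.5 km = 4.185×10⁵ m.
r₂ = 2192 km = 2.192×10⁶ m.
Transfer ellipse a_t = (r₁ + r₂)/2 = 1.305×10⁶ m.
At r₁: circular v_c1 = √(μ/r₁) = 439.3 m/s; transfer-periapsis v_p = √[μ(2/r₁ − 1/a_t)] = 569.3 m/s.
Δv₁ = v_p − v_c1 = 130.0 m/s.
At r₂: circular v_c2 = √(μ/r₂) = 191.9 m/s; transfer-apoapsis v_a = √[μ(2/r₂ − 1/a_t)] = 108.7 m/s.
Δv₂ = v_c2 − v_a = 83.26 m/s.
Total Δv = Δv₁ + Δv₂ = 213.2 m/s.

Δv_total ≈ 213.2 m/s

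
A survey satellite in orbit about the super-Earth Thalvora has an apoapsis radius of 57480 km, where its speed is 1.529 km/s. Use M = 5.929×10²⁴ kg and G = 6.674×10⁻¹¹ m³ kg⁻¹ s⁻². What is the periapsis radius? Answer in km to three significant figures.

periapsis radius ≈ 11800 km

μ = GM = 6.674×10⁻¹¹ × 5.929×10²⁴ = 3.957×10¹⁴ m³/s².
r_a = 5.748×10⁷ m.
Specific energy ε = v²/2 − μ/r = -5.715×10⁶ J/kg, so a = −μ/(2ε) = 3.462×10⁷ m.
The apsides satisfy r_p + r_a = 2a, so the periapsis radius is 2a − r_a = 1.176×10⁷ m = 11756 km.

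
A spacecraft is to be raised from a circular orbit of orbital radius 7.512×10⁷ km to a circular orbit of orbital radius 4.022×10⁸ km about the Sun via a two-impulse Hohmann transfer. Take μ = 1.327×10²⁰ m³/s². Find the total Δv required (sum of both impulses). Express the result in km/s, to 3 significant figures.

Δv_total ≈ 20.5 km/s

r₁ = 7.512×10⁷ km = 7.512×10¹⁰ m.
r₂ = 4.022×10⁸ km = 4.022×10¹¹ m.
Transfer ellipse a_t = (r₁ + r₂)/2 = 2.387×10¹¹ m.
At r₁: circular v_c1 = √(μ/r₁) = 42030 m/s; transfer-perihelion v_p = √[μ(2/r₁ − 1/a_t)] = 54560 m/s.
Δv₁ = v_p − v_c1 = 12530 m/s.
At r₂: circular v_c2 = √(μ/r₂) = 18160 m/s; transfer-aphelion v_a = √[μ(2/r₂ − 1/a_t)] = 10190 m/s.
Δv₂ = v_c2 − v_a = 7973 m/s.
Total Δv = Δv₁ + Δv₂ = 20510 m/s = 20.51 km/s.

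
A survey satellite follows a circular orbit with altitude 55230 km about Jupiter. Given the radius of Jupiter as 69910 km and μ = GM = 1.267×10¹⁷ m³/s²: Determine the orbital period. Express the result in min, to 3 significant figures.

r = 69910 + 55230 = 125140 km = 1.2514×10⁸ m.
Kepler's third law: T = 2π√(r³/μ) = 2π√((1.251×10⁸)³ / 1.267×10¹⁷).
r³/μ = 1.547×10⁷ s², so T = 2π × 3.933×10³ = 2.471×10⁴ s.
Converting: 2.471×10⁴ s ÷ 60.00 = 411.8 min.

T ≈ 412 min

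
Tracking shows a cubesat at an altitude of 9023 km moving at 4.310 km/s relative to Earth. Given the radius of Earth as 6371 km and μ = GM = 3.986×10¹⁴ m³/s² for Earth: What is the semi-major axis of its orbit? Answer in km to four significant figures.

r = 6371 + 9023 = 15394 km = 1.539×10⁷ m.
Specific orbital energy ε = v²/2 − μ/r = (4310)²/2 − 3.986×10¹⁴/1.539×10⁷ = -1.661×10⁷ J/kg.
Since ε = −μ/(2a), a = −μ/(2ε) = 1.200×10⁷ m = 12002 km.

a ≈ 12000 km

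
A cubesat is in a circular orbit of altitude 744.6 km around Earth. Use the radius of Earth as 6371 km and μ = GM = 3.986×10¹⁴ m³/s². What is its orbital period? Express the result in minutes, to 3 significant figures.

r = 6371 + 744.6 = 7115.6 km = 7.1156×10⁶ m.
Kepler's third law: T = 2π√(r³/μ) = 2π√((7.116×10⁶)³ / 3.986×10¹⁴).
r³/μ = 9.039×10⁵ s², so T = 2π × 9.507×10² = 5.973×10³ s.
Converting: 5.973×10³ s ÷ 60.00 = 99.56 minutes.

T ≈ 99.6 minutes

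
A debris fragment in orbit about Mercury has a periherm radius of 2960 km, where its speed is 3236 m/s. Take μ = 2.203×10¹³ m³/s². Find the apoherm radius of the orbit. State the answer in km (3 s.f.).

apoherm radius ≈ 7020 km

r_p = 2.960×10⁶ m.
Specific energy ε = v²/2 − μ/r = -2.207×10⁶ J/kg, so a = −μ/(2ε) = 4.992×10⁶ m.
The apsides satisfy r_p + r_a = 2a, so the apoherm radius is 2a − r_p = 7.023×10⁶ m = 7023.1 km.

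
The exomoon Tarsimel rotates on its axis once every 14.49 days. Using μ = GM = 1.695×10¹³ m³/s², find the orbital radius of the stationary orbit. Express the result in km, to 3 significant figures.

r_sync ≈ 87600 km

T = 14.49 days = 1.252×10⁶ s.
A synchronous orbit has period T, so by Kepler's third law a = (μT²/4π²)^(1/3).
μT²/4π² = 1.695×10¹³ × (1.252×10⁶)² / 39.48 = 6.729×10²³ m³.
a = 8.763×10⁷ m = 87631 km.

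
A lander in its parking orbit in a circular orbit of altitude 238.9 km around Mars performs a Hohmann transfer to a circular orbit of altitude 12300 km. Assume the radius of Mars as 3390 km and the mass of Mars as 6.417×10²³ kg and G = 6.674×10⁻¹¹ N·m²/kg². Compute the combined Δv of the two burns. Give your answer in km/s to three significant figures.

μ = GM = 6.674×10⁻¹¹ × 6.417×10²³ = 4.283×10¹³ m³/s².
r₁ = 3390 + 238.9 = 3628.9 km = 3.6289×10⁶ m.
r₂ = 3390 + 12300 = 15690 km = 1.5690×10⁷ m.
Transfer ellipse a_t = (r₁ + r₂)/2 = 9.659×10⁶ m.
At r₁: circular v_c1 = √(μ/r₁) = 3435 m/s; transfer-periapsis v_p = √[μ(2/r₁ − 1/a_t)] = 4378 m/s.
Δv₁ = v_p − v_c1 = 943.0 m/s.
At r₂: circular v_c2 = √(μ/r₂) = 1652 m/s; transfer-apoapsis v_a = √[μ(2/r₂ − 1/a_t)] = 1013 m/s.
Δv₂ = v_c2 − v_a = 639.5 m/s.
Total Δv = Δv₁ + Δv₂ = 1582 m/s = 1.582 km/s.

Δv_total ≈ 1.58 km/s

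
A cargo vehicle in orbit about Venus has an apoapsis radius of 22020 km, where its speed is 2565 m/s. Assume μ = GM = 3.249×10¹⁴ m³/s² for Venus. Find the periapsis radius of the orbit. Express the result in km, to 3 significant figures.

r_a = 2.202×10⁷ m.
Specific energy ε = v²/2 − μ/r = -1.147×10⁷ J/kg, so a = −μ/(2ε) = 1.417×10⁷ m.
The apsides satisfy r_p + r_a = 2a, so the periapsis radius is 2a − r_a = 6.318×10⁶ m = 6318.0 km.

periapsis radius ≈ 6320 km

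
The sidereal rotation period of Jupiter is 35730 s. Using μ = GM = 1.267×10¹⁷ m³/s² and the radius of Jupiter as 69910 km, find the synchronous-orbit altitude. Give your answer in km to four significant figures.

A synchronous orbit has period T, so by Kepler's third law a = (μT²/4π²)^(1/3).
μT²/4π² = 1.267×10¹⁷ × (3.573×10⁴)² / 39.48 = 4.097×10²⁴ m³.
a = 1.600×10⁸ m = 1.6002×10⁵ km.
Altitude h = a − R = 1.6002×10⁵ − 69910 = 90105 km.

h_sync ≈ 90110 km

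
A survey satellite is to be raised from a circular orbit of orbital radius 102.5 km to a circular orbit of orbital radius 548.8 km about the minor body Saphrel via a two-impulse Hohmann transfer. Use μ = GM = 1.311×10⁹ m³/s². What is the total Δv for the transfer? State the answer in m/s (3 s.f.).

r₁ = 102.5 km = 1.025×10⁵ m.
r₂ = 548.8 km = 5.488×10⁵ m.
Transfer ellipse a_t = (r₁ + r₂)/2 = 3.256×10⁵ m.
At r₁: circular v_c1 = √(μ/r₁) = 113.1 m/s; transfer-periapsis v_p = √[μ(2/r₁ − 1/a_t)] = 146.8 m/s.
Δv₁ = v_p − v_c1 = 33.72 m/s.
At r₂: circular v_c2 = √(μ/r₂) = 48.88 m/s; transfer-apoapsis v_a = √[μ(2/r₂ − 1/a_t)] = 27.42 m/s.
Δv₂ = v_c2 − v_a = 21.46 m/s.
Total Δv = Δv₁ + Δv₂ = 55.18 m/s.

Δv_total ≈ 55.2 m/s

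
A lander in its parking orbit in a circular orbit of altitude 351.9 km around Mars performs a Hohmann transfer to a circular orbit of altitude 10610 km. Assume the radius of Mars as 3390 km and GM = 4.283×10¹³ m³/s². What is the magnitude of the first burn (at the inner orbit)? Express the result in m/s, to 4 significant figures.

Δv ≈ 867.0 m/s

r₁ = 3390 + 351.9 = 3741.9 km = 3.7419×10⁶ m.
r₂ = 3390 + 10610 = 14000 km = 1.4000×10⁷ m.
Transfer ellipse a_t = (r₁ + r₂)/2 = 8.871×10⁶ m.
At r₁: circular v_c1 = √(μ/r₁) = 3383 m/s; transfer-periapsis v_p = √[μ(2/r₁ − 1/a_t)] = 4250 m/s.
Δv₁ = v_p − v_c1 = 867.0 m/s.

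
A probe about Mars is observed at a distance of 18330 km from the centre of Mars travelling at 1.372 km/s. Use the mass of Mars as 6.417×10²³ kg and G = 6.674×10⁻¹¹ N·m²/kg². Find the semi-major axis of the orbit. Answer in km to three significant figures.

a ≈ 15300 km

μ = GM = 6.674×10⁻¹¹ × 6.417×10²³ = 4.283×10¹³ m³/s².
r = 1.833×10⁷ m.
Specific orbital energy ε = v²/2 − μ/r = (1372)²/2 − 4.283×10¹³/1.833×10⁷ = -1.395×10⁶ J/kg.
Since ε = −μ/(2a), a = −μ/(2ε) = 1.535×10⁷ m = 15347 km.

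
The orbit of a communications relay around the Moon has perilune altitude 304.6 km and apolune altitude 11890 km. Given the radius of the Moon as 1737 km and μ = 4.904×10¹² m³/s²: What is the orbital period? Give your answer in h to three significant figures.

T ≈ 17.3 h

r_p = 1737 + 304.6 = 2041.6 km = 2.0416×10⁶ m.
r_a = 1737 + 11890 = 13627 km = 1.3627×10⁷ m.
Semi-major axis a = (r_p + r_a)/2 = (2041.6 + 13627)/2 = 7834.3 km = 7.834×10⁶ m.
By Kepler's third law T = 2π√(a³/μ) = 2π × 9.902×10³ = 6.222×10⁴ s.
= 17.28 h.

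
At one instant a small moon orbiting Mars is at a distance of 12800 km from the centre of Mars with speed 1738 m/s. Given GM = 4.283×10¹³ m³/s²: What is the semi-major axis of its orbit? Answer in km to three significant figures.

a ≈ 11700 km

r = 1.280×10⁷ m.
Specific orbital energy ε = v²/2 − μ/r = (1738)²/2 − 4.283×10¹³/1.280×10⁷ = -1.836×10⁶ J/kg.
Since ε = −μ/(2a), a = −μ/(2ε) = 1.167×10⁷ m = 11665 km.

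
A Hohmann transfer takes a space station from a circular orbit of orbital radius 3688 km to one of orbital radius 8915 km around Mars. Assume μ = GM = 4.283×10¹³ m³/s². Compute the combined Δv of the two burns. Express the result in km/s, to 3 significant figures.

r₁ = 3688 km = 3.688×10⁶ m.
r₂ = 8915 km = 8.915×10⁶ m.
Transfer ellipse a_t = (r₁ + r₂)/2 = 6.302×10⁶ m.
At r₁: circular v_c1 = √(μ/r₁) = 3408 m/s; transfer-periapsis v_p = √[μ(2/r₁ − 1/a_t)] = 4053 m/s.
Δv₁ = v_p − v_c1 = 645.5 m/s.
At r₂: circular v_c2 = √(μ/r₂) = 2192 m/s; transfer-apoapsis v_a = √[μ(2/r₂ − 1/a_t)] = 1677 m/s.
Δv₂ = v_c2 − v_a = 515.0 m/s.
Total Δv = Δv₁ + Δv₂ = 1161 m/s = 1.161 km/s.

Δv_total ≈ 1.16 km/s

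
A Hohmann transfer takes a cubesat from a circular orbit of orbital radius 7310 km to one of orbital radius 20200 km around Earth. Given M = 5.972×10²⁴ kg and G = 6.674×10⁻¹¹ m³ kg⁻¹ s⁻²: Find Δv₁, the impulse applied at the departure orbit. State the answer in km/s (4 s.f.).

μ = GM = 6.674×10⁻¹¹ × 5.972×10²⁴ = 3.986×10¹⁴ m³/s².
r₁ = 7310 km = 7.310×10⁶ m.
r₂ = 20200 km = 2.020×10⁷ m.
Transfer ellipse a_t = (r₁ + r₂)/2 = 1.376×10⁷ m.
At r₁: circular v_c1 = √(μ/r₁) = 7384 m/s; transfer-perigee v_p = √[μ(2/r₁ − 1/a_t)] = 8948 m/s.
Δv₁ = v_p − v_c1 = 1564 m/s.
= 1.564 km/s.

Δv ≈ 1.564 km/s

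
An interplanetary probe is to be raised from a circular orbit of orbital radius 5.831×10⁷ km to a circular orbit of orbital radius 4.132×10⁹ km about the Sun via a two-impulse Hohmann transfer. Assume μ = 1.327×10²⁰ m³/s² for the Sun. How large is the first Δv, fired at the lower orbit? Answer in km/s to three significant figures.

Δv ≈ 19.3 km/s

r₁ = 5.831×10⁷ km = 5.831×10¹⁰ m.
r₂ = 4.132×10⁹ km = 4.132×10¹² m.
Transfer ellipse a_t = (r₁ + r₂)/2 = 2.095×10¹² m.
At r₁: circular v_c1 = √(μ/r₁) = 47710 m/s; transfer-perihelion v_p = √[μ(2/r₁ − 1/a_t)] = 66990 m/s.
Δv₁ = v_p − v_c1 = 19290 m/s.
= 19.29 km/s.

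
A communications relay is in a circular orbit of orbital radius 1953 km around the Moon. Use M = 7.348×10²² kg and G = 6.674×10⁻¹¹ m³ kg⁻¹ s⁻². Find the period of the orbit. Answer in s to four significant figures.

μ = GM = 6.674×10⁻¹¹ × 7.348×10²² = 4.904×10¹² m³/s².
r = 1953 km = 1.953×10⁶ m.
Kepler's third law: T = 2π√(r³/μ) = 2π√((1.953×10⁶)³ / 4.904×10¹²).
r³/μ = 1.519×10⁶ s², so T = 2π × 1.232×10³ = 7.744×10³ s.

T ≈ 7744 s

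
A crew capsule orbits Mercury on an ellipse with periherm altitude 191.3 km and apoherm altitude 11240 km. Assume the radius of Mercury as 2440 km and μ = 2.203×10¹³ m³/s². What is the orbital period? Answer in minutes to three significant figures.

T ≈ 520 minutes

r_p = 2440 + 191.3 = 2631.3 km = 2.6313×10⁶ m.
r_a = 2440 + 11240 = 13680 km = 1.3680×10⁷ m.
Semi-major axis a = (r_p + r_a)/2 = (2631.3 + 13680)/2 = 8155.6 km = 8.156×10⁶ m.
By Kepler's third law T = 2π√(a³/μ) = 2π × 4.962×10³ = 3.118×10⁴ s.
= 519.6 minutes.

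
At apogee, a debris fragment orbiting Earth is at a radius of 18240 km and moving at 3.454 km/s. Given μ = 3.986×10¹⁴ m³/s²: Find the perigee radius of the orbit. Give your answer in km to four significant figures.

perigee radius ≈ 6848 km

r_a = 1.824×10⁷ m.
Specific energy ε = v²/2 − μ/r = -1.589×10⁷ J/kg, so a = −μ/(2ε) = 1.254×10⁷ m.
The apsides satisfy r_p + r_a = 2a, so the perigee radius is 2a − r_a = 6.848×10⁶ m = 6848.1 km.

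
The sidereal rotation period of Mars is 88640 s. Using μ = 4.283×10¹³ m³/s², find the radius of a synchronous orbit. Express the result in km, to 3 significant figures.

A synchronous orbit has period T, so by Kepler's third law a = (μT²/4π²)^(1/3).
μT²/4π² = 4.283×10¹³ × (8.864×10⁴)² / 39.48 = 8.524×10²¹ m³.
a = 2.043×10⁷ m = 20428 km.

r_sync ≈ 20400 km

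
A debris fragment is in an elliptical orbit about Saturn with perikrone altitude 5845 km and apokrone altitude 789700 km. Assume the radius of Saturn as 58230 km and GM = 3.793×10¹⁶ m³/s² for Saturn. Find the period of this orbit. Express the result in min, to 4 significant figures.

r_p = 58230 + 5845 = 64075 km = 6.4075×10⁷ m.
r_a = 58230 + 789700 = 847930 km = 8.4793×10⁸ m.
Semi-major axis a = (r_p + r_a)/2 = (64075 + 8.4793×10⁵)/2 = 4.5600×10⁵ km = 4.560×10⁸ m.
By Kepler's third law T = 2π√(a³/μ) = 2π × 5.000×10⁴ = 3.142×10⁵ s.
= 5236 min.

T ≈ 5236 min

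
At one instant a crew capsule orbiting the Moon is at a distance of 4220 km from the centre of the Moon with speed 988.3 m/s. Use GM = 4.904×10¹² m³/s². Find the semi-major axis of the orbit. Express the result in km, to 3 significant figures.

r = 4.220×10⁶ m.
Vis-viva rearranged: 1/a = 2/r − v²/μ = 4.739×10⁻⁷ − 1.992×10⁻⁷ = 2.748×10⁻⁷ m⁻¹.
a = 3.640×10⁶ m = 3639.5 km.

a ≈ 3640 km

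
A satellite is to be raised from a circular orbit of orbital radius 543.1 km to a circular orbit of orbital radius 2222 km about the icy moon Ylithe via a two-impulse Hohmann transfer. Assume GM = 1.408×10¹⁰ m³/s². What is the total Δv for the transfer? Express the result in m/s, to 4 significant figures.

r₁ = 543.1 km = 5.431×10⁵ m.
r₂ = 2222 km = 2.222×10⁶ m.
Transfer ellipse a_t = (r₁ + r₂)/2 = 1.383×10⁶ m.
At r₁: circular v_c1 = √(μ/r₁) = 161.0 m/s; transfer-periapsis v_p = √[μ(2/r₁ − 1/a_t)] = 204.1 m/s.
Δv₁ = v_p − v_c1 = 43.11 m/s.
At r₂: circular v_c2 = √(μ/r₂) = 79.60 m/s; transfer-apoapsis v_a = √[μ(2/r₂ − 1/a_t)] = 49.89 m/s.
Δv₂ = v_c2 − v_a = 29.71 m/s.
Total Δv = Δv₁ + Δv₂ = 72.82 m/s.

Δv_total ≈ 72.82 m/s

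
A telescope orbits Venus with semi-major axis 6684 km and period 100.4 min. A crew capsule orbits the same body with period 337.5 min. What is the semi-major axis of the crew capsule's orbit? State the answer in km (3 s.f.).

Kepler's third law: a³ ∝ T², so a₂ = a₁ (T₂/T₁)^(2/3).
T₂/T₁ = 3.362, (T₂/T₁)^(2/3) = 2.244.
a₂ = 6684 × 2.244 = 15000 km.

a₂ ≈ 15000 km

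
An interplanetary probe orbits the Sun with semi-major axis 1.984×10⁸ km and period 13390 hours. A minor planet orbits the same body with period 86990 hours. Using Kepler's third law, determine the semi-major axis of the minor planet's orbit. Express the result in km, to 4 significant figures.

Kepler's third law: a³ ∝ T², so a₂ = a₁ (T₂/T₁)^(2/3).
T₂/T₁ = 6.497, (T₂/T₁)^(2/3) = 3.482.
a₂ = 1.984×10⁸ × 3.482 = 6.908×10⁸ km.

a₂ ≈ 6.908×10⁸ km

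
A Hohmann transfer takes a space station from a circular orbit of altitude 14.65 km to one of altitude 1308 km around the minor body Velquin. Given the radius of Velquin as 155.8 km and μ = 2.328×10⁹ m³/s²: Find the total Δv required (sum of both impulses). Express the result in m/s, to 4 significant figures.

r₁ = 155.8 + 14.65 = 170.45 km = 1.7045×10⁵ m.
r₂ = 155.8 + 1308 = 1463.8 km = 1.4638×10⁶ m.
Transfer ellipse a_t = (r₁ + r₂)/2 = 8.171×10⁵ m.
At r₁: circular v_c1 = √(μ/r₁) = 116.9 m/s; transfer-periapsis v_p = √[μ(2/r₁ − 1/a_t)] = 156.4 m/s.
Δv₁ = v_p − v_c1 = 39.55 m/s.
At r₂: circular v_c2 = √(μ/r₂) = 39.88 m/s; transfer-apoapsis v_a = √[μ(2/r₂ − 1/a_t)] = 18.21 m/s.
Δv₂ = v_c2 − v_a = 21.67 m/s.
Total Δv = Δv₁ + Δv₂ = 61.22 m/s.

Δv_total ≈ 61.22 m/s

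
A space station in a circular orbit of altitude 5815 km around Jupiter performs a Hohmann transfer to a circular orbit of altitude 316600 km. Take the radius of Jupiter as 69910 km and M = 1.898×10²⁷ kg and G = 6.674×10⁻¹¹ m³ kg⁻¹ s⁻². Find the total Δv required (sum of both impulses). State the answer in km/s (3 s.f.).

Δv_total ≈ 19.7 km/s

μ = GM = 6.674×10⁻¹¹ × 1.898×10²⁷ = 1.267×10¹⁷ m³/s².
r₁ = 69910 + 5815 = 75725 km = 7.5725×10⁷ m.
r₂ = 69910 + 316600 = 386510 km = 3.8651×10⁸ m.
Transfer ellipse a_t = (r₁ + r₂)/2 = 2.311×10⁸ m.
At r₁: circular v_c1 = √(μ/r₁) = 40900 m/s; transfer-perijove v_p = √[μ(2/r₁ − 1/a_t)] = 52890 m/s.
Δv₁ = v_p − v_c1 = 11990 m/s.
At r₂: circular v_c2 = √(μ/r₂) = 18100 m/s; transfer-apojove v_a = √[μ(2/r₂ − 1/a_t)] = 10360 m/s.
Δv₂ = v_c2 − v_a = 7741 m/s.
Total Δv = Δv₁ + Δv₂ = 19730 m/s = 19.73 km/s.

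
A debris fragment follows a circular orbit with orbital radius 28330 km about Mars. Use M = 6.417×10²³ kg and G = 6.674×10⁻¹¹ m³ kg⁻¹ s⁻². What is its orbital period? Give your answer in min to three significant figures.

μ = GM = 6.674×10⁻¹¹ × 6.417×10²³ = 4.283×10¹³ m³/s².
r = 28330 km = 2.833×10⁷ m.
Kepler's third law: T = 2π√(r³/μ) = 2π√((2.833×10⁷)³ / 4.283×10¹³).
r³/μ = 5.309×10⁸ s², so T = 2π × 2.304×10⁴ = 1.448×10⁵ s.
Converting: 1.448×10⁵ s ÷ 60.00 = 2413 min.

T ≈ 2410 min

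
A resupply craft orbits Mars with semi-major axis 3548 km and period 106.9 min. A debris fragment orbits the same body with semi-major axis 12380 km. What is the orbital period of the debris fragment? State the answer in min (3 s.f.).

Kepler's third law: T² ∝ a³, so T₂ = T₁ (a₂/a₁)^(3/2).
a₂/a₁ = 3.489, (a₂/a₁)^(3/2) = 6.518.
T₂ = 106.9 × 6.518 = 696.8 min.

T₂ ≈ 697 min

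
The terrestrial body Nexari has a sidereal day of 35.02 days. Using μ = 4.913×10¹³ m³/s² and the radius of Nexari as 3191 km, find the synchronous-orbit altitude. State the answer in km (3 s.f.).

h_sync ≈ 2.22×10⁵ km

T = 35.02 days = 3.026×10⁶ s.
A synchronous orbit has period T, so by Kepler's third law a = (μT²/4π²)^(1/3).
μT²/4π² = 4.913×10¹³ × (3.026×10⁶)² / 39.48 = 1.139×10²⁵ m³.
a = 2.250×10⁸ m = 2.2502×10⁵ km.
Altitude h = a − R = 2.2502×10⁵ − 3191 = 2.2183×10⁵ km.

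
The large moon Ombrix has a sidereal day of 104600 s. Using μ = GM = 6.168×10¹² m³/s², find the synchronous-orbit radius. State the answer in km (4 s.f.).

r_sync ≈ 11960 km

A synchronous orbit has period T, so by Kepler's third law a = (μT²/4π²)^(1/3).
μT²/4π² = 6.168×10¹² × (1.046×10⁵)² / 39.48 = 1.709×10²¹ m³.
a = 1.196×10⁷ m = 11957 km.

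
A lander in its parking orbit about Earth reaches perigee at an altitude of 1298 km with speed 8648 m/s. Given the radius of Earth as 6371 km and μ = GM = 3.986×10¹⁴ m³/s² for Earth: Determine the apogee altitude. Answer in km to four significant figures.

apogee altitude ≈ 13300 km

r_p = 6371 + 1298 = 7669.0 km = 7.669×10⁶ m.
Specific energy ε = v²/2 − μ/r = -1.458×10⁷ J/kg, so a = −μ/(2ε) = 1.367×10⁷ m.
The apsides satisfy r_p + r_a = 2a, so the apogee radius is 2a − r_p = 1.967×10⁷ m = 19667 km.
Apogee altitude = 19667 − 6371 = 13296 km.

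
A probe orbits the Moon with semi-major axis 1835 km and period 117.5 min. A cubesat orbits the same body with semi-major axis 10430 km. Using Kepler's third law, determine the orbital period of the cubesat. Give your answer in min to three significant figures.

Kepler's third law: T² ∝ a³, so T₂ = T₁ (a₂/a₁)^(3/2).
a₂/a₁ = 5.684, (a₂/a₁)^(3/2) = 13.55.
T₂ = 117.5 × 13.55 = 1592 min.

T₂ ≈ 1590 min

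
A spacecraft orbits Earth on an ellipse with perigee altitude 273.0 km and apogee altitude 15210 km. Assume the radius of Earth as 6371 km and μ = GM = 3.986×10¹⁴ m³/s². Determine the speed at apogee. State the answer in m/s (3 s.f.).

v ≈ 2950 m/s

r_p = 6371 + 273.0 = 6644.0 km = 6.6440×10⁶ m.
r_a = 6371 + 15210 = 21581 km = 2.1581×10⁷ m.
Semi-major axis a = (r_p + r_a)/2 = 14112 km = 1.411×10⁷ m.
Vis-viva: v² = μ(2/r − 1/a) = 3.986×10¹⁴ × (9.267×10⁻⁸ − 7.086×10⁻⁸) = 8.695×10⁶ m²/s².
v = 2949 m/s.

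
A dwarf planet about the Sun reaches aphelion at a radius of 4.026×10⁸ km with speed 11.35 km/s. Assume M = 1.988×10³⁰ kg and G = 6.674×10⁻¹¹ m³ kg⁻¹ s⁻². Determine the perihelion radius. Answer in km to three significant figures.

perihelion radius ≈ 9.78×10⁷ km

μ = GM = 6.674×10⁻¹¹ × 1.988×10³⁰ = 1.327×10²⁰ m³/s².
r_a = 4.026×10¹¹ m.
Specific energy ε = v²/2 − μ/r = -2.651×10⁸ J/kg, so a = −μ/(2ε) = 2.502×10¹¹ m.
The apsides satisfy r_p + r_a = 2a, so the perihelion radius is 2a − r_a = 9.780×10¹⁰ m = 9.7803×10⁷ km.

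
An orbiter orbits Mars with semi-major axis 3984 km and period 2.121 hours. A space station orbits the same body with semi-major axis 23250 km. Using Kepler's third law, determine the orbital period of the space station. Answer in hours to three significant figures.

Kepler's third law: T² ∝ a³, so T₂ = T₁ (a₂/a₁)^(3/2).
a₂/a₁ = 5.836, (a₂/a₁)^(3/2) = 14.10.
T₂ = 2.121 × 14.10 = 29.90 hours.

T₂ ≈ 29.9 hours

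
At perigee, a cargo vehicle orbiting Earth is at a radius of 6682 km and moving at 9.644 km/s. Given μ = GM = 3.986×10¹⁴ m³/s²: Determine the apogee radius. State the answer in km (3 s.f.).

r_p = 6.682×10⁶ m.
Specific energy ε = v²/2 − μ/r = -1.315×10⁷ J/kg, so a = −μ/(2ε) = 1.516×10⁷ m.
The apsides satisfy r_p + r_a = 2a, so the apogee radius is 2a − r_p = 2.363×10⁷ m = 23631 km.

apogee radius ≈ 23600 km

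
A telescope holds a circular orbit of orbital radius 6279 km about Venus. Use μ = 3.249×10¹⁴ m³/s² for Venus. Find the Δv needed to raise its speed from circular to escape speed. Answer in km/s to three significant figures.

r = 6279 km = 6.279×10⁶ m.
Circular speed v_c = √(μ/r) = 7193 m/s.
Escape speed v_esc = √(2μ/r) = √2 × v_c = 10170 m/s.
Δv = v_esc − v_c = 2980 m/s = 2.980 km/s.

Δv ≈ 2.98 km/s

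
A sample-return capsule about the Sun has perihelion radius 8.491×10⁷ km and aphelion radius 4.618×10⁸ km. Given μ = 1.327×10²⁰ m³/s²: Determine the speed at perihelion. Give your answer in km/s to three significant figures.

v ≈ 51.4 km/s

Semi-major axis a = (r_p + r_a)/2 = 2.7336×10⁸ km = 2.734×10¹¹ m.
Vis-viva: v² = μ(2/r − 1/a) = 1.327×10²⁰ × (2.355×10⁻¹¹ − 3.658×10⁻¹²) = 2.640×10⁹ m²/s².
v = 51380 m/s = 51.38 km/s.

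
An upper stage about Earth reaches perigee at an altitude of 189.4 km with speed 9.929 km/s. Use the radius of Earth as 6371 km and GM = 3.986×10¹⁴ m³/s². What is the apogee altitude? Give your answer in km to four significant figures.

apogee altitude ≈ 21830 km

r_p = 6371 + 189.4 = 6560.4 km = 6.560×10⁶ m.
Specific energy ε = v²/2 − μ/r = -1.147×10⁷ J/kg, so a = −μ/(2ε) = 1.738×10⁷ m.
The apsides satisfy r_p + r_a = 2a, so the apogee radius is 2a − r_p = 2.820×10⁷ m = 28203 km.
Apogee altitude = 28203 − 6371 = 21832 km.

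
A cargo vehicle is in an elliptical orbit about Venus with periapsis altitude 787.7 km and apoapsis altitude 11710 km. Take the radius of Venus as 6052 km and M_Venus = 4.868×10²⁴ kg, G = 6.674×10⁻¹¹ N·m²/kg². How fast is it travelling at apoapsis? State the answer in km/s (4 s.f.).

μ = GM = 6.674×10⁻¹¹ × 4.868×10²⁴ = 3.249×10¹⁴ m³/s².
r_p = 6052 + 787.7 = 6839.7 km = 6.8397×10⁶ m.
r_a = 6052 + 11710 = 17762 km = 1.7762×10⁷ m.
Semi-major axis a = (r_p + r_a)/2 = 12301 km = 1.230×10⁷ m.
Vis-viva: v² = μ(2/r − 1/a) = 3.249×10¹⁴ × (1.126×10⁻⁷ − 8.130×10⁻⁸) = 1.017×10⁷ m²/s².
v = 3189 m/s = 3.189 km/s.

v ≈ 3.189 km/s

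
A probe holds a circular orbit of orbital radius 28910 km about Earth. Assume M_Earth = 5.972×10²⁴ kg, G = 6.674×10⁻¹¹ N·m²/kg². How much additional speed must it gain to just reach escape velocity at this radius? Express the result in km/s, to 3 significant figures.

Δv ≈ 1.54 km/s

μ = GM = 6.674×10⁻¹¹ × 5.972×10²⁴ = 3.986×10¹⁴ m³/s².
r = 28910 km = 2.891×10⁷ m.
Circular speed v_c = √(μ/r) = 3713 m/s.
Escape speed v_esc = √(2μ/r) = √2 × v_c = 5251 m/s.
Δv = v_esc − v_c = 1538 m/s = 1.538 km/s.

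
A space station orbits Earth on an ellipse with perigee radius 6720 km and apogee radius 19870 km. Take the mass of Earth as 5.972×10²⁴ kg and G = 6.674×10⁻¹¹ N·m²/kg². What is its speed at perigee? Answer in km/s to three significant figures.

μ = GM = 6.674×10⁻¹¹ × 5.972×10²⁴ = 3.986×10¹⁴ m³/s².
Semi-major axis a = (r_p + r_a)/2 = 13295 km = 1.330×10⁷ m.
Vis-viva: v² = μ(2/r − 1/a) = 3.986×10¹⁴ × (2.976×10⁻⁷ − 7.522×10⁻⁸) = 8.864×10⁷ m²/s².
v = 9415 m/s = 9.415 km/s.

v ≈ 9.42 km/s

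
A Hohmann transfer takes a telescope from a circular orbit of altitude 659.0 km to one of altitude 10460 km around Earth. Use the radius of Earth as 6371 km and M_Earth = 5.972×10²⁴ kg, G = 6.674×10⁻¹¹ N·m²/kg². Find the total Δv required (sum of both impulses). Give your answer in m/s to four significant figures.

μ = GM = 6.674×10⁻¹¹ × 5.972×10²⁴ = 3.986×10¹⁴ m³/s².
r₁ = 6371 + 659.0 = 7030.0 km = 7.0300×10⁶ m.
r₂ = 6371 + 10460 = 16831 km = 1.6831×10⁷ m.
Transfer ellipse a_t = (r₁ + r₂)/2 = 1.193×10⁷ m.
At r₁: circular v_c1 = √(μ/r₁) = 7530 m/s; transfer-perigee v_p = √[μ(2/r₁ − 1/a_t)] = 8943 m/s.
Δv₁ = v_p − v_c1 = 1414 m/s.
At r₂: circular v_c2 = √(μ/r₂) = 4866 m/s; transfer-apogee v_a = √[μ(2/r₂ − 1/a_t)] = 3735 m/s.
Δv₂ = v_c2 − v_a = 1131 m/s.
Total Δv = Δv₁ + Δv₂ = 2545 m/s.

Δv_total ≈ 2545 m/s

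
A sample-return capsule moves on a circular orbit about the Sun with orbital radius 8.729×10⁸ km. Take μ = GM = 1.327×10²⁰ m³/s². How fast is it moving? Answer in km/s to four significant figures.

r = 8.729×10⁸ km = 8.729×10¹¹ m.
For a circular orbit v = √(μ/r) = √(1.327×10²⁰ / 8.729×10¹¹) = √(1.520×10⁸) = 12330 m/s.
That is 12.33 km/s.

v ≈ 12.33 km/s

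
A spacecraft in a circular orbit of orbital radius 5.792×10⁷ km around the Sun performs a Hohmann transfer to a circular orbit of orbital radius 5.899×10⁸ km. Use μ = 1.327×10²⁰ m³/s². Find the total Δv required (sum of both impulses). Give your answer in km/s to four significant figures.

Δv_total ≈ 25.39 km/s

r₁ = 5.792×10⁷ km = 5.792×10¹⁰ m.
r₂ = 5.899×10⁸ km = 5.899×10¹¹ m.
Transfer ellipse a_t = (r₁ + r₂)/2 = 3.239×10¹¹ m.
At r₁: circular v_c1 = √(μ/r₁) = 47870 m/s; transfer-perihelion v_p = √[μ(2/r₁ − 1/a_t)] = 64590 m/s.
Δv₁ = v_p − v_c1 = 16730 m/s.
At r₂: circular v_c2 = √(μ/r₂) = 15000 m/s; transfer-aphelion v_a = √[μ(2/r₂ − 1/a_t)] = 6342 m/s.
Δv₂ = v_c2 − v_a = 8656 m/s.
Total Δv = Δv₁ + Δv₂ = 25390 m/s = 25.39 km/s.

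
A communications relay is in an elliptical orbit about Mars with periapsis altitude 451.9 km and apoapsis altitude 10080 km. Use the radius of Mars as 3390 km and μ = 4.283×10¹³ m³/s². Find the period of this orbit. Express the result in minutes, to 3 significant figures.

T ≈ 407 minutes

r_p = 3390 + 451.9 = 3841.9 km = 3.8419×10⁶ m.
r_a = 3390 + 10080 = 13470 km = 1.3470×10⁷ m.
Semi-major axis a = (r_p + r_a)/2 = (3841.9 + 13470)/2 = 8656.0 km = 8.656×10⁶ m.
By Kepler's third law T = 2π√(a³/μ) = 2π × 3.891×10³ = 2.445×10⁴ s.
= 407.5 minutes.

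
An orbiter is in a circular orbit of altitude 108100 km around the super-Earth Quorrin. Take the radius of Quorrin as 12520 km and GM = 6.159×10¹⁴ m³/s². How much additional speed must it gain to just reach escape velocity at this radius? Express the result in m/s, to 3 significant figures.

Δv ≈ 936 m/s

r = 12520 + 108100 = 120620 km = 1.2062×10⁸ m.
Circular speed v_c = √(μ/r) = 2260 m/s.
Escape speed v_esc = √(2μ/r) = √2 × v_c = 3196 m/s.
Δv = v_esc − v_c = 936.0 m/s.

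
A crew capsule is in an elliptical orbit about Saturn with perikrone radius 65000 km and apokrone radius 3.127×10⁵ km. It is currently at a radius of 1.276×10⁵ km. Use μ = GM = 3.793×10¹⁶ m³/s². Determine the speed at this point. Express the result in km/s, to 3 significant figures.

Semi-major axis a = (r_p + r_a)/2 = 1.8885×10⁵ km = 1.888×10⁸ m.
Vis-viva: v² = μ(2/r − 1/a) = 3.793×10¹⁶ × (1.567×10⁻⁸ − 5.295×10⁻⁹) = 3.937×10⁸ m²/s².
v = 19840 m/s = 19.84 km/s.

v ≈ 19.8 km/s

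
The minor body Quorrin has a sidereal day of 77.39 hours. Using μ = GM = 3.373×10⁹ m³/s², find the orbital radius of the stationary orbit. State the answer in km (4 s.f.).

T = 77.39 hours = 2.786×10⁵ s.
A synchronous orbit has period T, so by Kepler's third law a = (μT²/4π²)^(1/3).
μT²/4π² = 3.373×10⁹ × (2.786×10⁵)² / 39.48 = 6.632×10¹⁸ m³.
a = 1.879×10⁶ m = 1878.8 km.

r_sync ≈ 1879 km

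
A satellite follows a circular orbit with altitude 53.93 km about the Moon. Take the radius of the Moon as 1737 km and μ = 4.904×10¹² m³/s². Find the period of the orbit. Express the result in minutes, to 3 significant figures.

T ≈ 113 minutes

r = 1737 + 53.93 = 1790.9 km = 1.7909×10⁶ m.
Kepler's third law: T = 2π√(r³/μ) = 2π√((1.791×10⁶)³ / 4.904×10¹²).
r³/μ = 1.171×10⁶ s², so T = 2π × 1.082×10³ = 6.800×10³ s.
Converting: 6.800×10³ s ÷ 60.00 = 113.3 minutes.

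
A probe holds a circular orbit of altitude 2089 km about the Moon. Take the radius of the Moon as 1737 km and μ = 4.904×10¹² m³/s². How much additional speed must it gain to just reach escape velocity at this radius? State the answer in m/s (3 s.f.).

r = 1737 + 2089 = 3826.0 km = 3.8260×10⁶ m.
Circular speed v_c = √(μ/r) = 1132 m/s.
Escape speed v_esc = √(2μ/r) = √2 × v_c = 1601 m/s.
Δv = v_esc − v_c = 469.0 m/s.

Δv ≈ 469 m/s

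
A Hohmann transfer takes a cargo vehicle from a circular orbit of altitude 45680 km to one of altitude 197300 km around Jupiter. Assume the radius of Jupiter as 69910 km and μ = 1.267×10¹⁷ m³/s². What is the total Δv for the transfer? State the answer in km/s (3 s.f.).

Δv_total ≈ 10.9 km/s

r₁ = 69910 + 45680 = 115590 km = 1.1559×10⁸ m.
r₂ = 69910 + 197300 = 267210 km = 2.6721×10⁸ m.
Transfer ellipse a_t = (r₁ + r₂)/2 = 1.914×10⁸ m.
At r₁: circular v_c1 = √(μ/r₁) = 33110 m/s; transfer-perijove v_p = √[μ(2/r₁ − 1/a_t)] = 39120 m/s.
Δv₁ = v_p − v_c1 = 6011 m/s.
At r₂: circular v_c2 = √(μ/r₂) = 21780 m/s; transfer-apojove v_a = √[μ(2/r₂ − 1/a_t)] = 16920 m/s.
Δv₂ = v_c2 − v_a = 4853 m/s.
Total Δv = Δv₁ + Δv₂ = 10860 m/s = 10.86 km/s.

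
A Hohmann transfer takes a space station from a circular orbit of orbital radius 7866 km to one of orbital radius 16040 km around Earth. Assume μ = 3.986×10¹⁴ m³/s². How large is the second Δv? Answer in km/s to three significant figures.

r₁ = 7866 km = 7.866×10⁶ m.
r₂ = 16040 km = 1.604×10⁷ m.
Transfer ellipse a_t = (r₁ + r₂)/2 = 1.195×10⁷ m.
At r₁: circular v_c1 = √(μ/r₁) = 7119 m/s; transfer-perigee v_p = √[μ(2/r₁ − 1/a_t)] = 8246 m/s.
At r₂: circular v_c2 = √(μ/r₂) = 4985 m/s; transfer-apogee v_a = √[μ(2/r₂ − 1/a_t)] = 4044 m/s.
Δv₂ = v_c2 − v_a = 941.1 m/s.
= 0.9411 km/s.

Δv ≈ 0.941 km/s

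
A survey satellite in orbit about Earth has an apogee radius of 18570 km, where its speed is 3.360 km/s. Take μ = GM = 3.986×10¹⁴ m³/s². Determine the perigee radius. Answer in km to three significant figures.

perigee radius ≈ 6630 km

r_a = 1.857×10⁷ m.
Specific energy ε = v²/2 − μ/r = -1.582×10⁷ J/kg, so a = −μ/(2ε) = 1.260×10⁷ m.
The apsides satisfy r_p + r_a = 2a, so the perigee radius is 2a − r_a = 6.626×10⁶ m = 6626.1 km.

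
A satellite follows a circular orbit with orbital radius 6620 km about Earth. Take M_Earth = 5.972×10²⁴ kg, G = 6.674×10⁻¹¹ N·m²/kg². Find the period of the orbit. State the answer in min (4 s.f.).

T ≈ 89.34 min

μ = GM = 6.674×10⁻¹¹ × 5.972×10²⁴ = 3.986×10¹⁴ m³/s².
r = 6620 km = 6.620×10⁶ m.
Kepler's third law: T = 2π√(r³/μ) = 2π√((6.620×10⁶)³ / 3.986×10¹⁴).
r³/μ = 7.279×10⁵ s², so T = 2π × 8.532×10² = 5.361×10³ s.
Converting: 5.361×10³ s ÷ 60.00 = 89.34 min.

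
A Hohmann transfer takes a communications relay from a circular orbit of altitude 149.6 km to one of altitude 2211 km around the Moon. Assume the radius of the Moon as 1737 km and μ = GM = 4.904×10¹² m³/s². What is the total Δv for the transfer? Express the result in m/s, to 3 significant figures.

Δv_total ≈ 482 m/s

r₁ = 1737 + 149.6 = 1886.6 km = 1.8866×10⁶ m.
r₂ = 1737 + 2211 = 3948.0 km = 3.9480×10⁶ m.
Transfer ellipse a_t = (r₁ + r₂)/2 = 2.917×10⁶ m.
At r₁: circular v_c1 = √(μ/r₁) = 1612 m/s; transfer-perilune v_p = √[μ(2/r₁ − 1/a_t)] = 1876 m/s.
Δv₁ = v_p − v_c1 = 263.3 m/s.
At r₂: circular v_c2 = √(μ/r₂) = 1115 m/s; transfer-apolune v_a = √[μ(2/r₂ − 1/a_t)] = 896.3 m/s.
Δv₂ = v_c2 − v_a = 218.3 m/s.
Total Δv = Δv₁ + Δv₂ = 481.6 m/s.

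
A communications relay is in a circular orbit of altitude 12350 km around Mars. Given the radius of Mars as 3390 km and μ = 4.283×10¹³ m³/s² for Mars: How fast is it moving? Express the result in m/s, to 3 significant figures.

r = 3390 + 12350 = 15740 km = 1.5740×10⁷ m.
For a circular orbit v = √(μ/r) = √(4.283×10¹³ / 1.574×10⁷) = √(2.721×10⁶) = 1650 m/s.

v ≈ 1650 m/s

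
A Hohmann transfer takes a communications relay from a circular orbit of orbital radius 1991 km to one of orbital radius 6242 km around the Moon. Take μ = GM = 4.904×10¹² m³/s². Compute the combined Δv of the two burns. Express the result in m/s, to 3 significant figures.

r₁ = 1991 km = 1.991×10⁶ m.
r₂ = 6242 km = 6.242×10⁶ m.
Transfer ellipse a_t = (r₁ + r₂)/2 = 4.116×10⁶ m.
At r₁: circular v_c1 = √(μ/r₁) = 1569 m/s; transfer-perilune v_p = √[μ(2/r₁ − 1/a_t)] = 1933 m/s.
Δv₁ = v_p − v_c1 = 363.2 m/s.
At r₂: circular v_c2 = √(μ/r₂) = 886.4 m/s; transfer-apolune v_a = √[μ(2/r₂ − 1/a_t)] = 616.4 m/s.
Δv₂ = v_c2 − v_a = 269.9 m/s.
Total Δv = Δv₁ + Δv₂ = 633.1 m/s.

Δv_total ≈ 633 m/s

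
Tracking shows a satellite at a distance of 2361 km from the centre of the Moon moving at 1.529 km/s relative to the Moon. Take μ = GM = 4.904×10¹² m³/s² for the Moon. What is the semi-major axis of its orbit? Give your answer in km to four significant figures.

a ≈ 2700 km

r = 2.361×10⁶ m.
Specific orbital energy ε = v²/2 − μ/r = (1529)²/2 − 4.904×10¹²/2.361×10⁶ = -9.082×10⁵ J/kg.
Since ε = −μ/(2a), a = −μ/(2ε) = 2.700×10⁶ m = 2699.9 km.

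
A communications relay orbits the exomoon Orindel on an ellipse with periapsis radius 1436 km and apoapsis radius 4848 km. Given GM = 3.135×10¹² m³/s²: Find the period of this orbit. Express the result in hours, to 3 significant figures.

T ≈ 5.49 hours

Semi-major axis a = (r_p + r_a)/2 = (1436.0 + 4848.0)/2 = 3142.0 km = 3.142×10⁶ m.
By Kepler's third law T = 2π√(a³/μ) = 2π × 3.146×10³ = 1.976×10⁴ s.
= 5.490 hours.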